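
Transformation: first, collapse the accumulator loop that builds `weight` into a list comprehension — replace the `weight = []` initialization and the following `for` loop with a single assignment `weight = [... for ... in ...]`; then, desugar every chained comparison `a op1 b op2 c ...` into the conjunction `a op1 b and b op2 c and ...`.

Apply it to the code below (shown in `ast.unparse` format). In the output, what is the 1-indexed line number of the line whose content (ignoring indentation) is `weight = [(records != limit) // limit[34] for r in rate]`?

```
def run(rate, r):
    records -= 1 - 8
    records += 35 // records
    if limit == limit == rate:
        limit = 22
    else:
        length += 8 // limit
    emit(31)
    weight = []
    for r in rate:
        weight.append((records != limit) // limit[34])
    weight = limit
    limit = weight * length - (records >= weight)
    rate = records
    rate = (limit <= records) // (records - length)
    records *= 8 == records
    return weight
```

9

Transformed code:
def run(rate, r):
    records -= 1 - 8
    records += 35 // records
    if limit == limit and limit == rate:
        limit = 22
    else:
        length += 8 // limit
    emit(31)
    weight = [(records != limit) // limit[34] for r in rate]
    weight = limit
    limit = weight * length - (records >= weight)
    rate = records
    rate = (limit <= records) // (records - length)
    records *= 8 == records
    return weight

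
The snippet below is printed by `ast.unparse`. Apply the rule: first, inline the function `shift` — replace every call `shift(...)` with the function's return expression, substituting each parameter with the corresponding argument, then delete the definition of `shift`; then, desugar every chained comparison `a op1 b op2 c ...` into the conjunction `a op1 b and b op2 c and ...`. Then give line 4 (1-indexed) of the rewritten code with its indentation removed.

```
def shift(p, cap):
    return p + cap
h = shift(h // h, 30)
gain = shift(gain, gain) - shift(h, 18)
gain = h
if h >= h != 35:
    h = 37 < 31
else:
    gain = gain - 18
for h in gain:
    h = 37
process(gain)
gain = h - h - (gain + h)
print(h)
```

if h >= h and h != 35:

Transformed code:
h = h // h + 30
gain = gain + gain - (h + 18)
gain = h
if h >= h and h != 35:
    h = 37 < 31
else:
    gain = gain - 18
for h in gain:
    h = 37
process(gain)
gain = h - h - (gain + h)
print(h)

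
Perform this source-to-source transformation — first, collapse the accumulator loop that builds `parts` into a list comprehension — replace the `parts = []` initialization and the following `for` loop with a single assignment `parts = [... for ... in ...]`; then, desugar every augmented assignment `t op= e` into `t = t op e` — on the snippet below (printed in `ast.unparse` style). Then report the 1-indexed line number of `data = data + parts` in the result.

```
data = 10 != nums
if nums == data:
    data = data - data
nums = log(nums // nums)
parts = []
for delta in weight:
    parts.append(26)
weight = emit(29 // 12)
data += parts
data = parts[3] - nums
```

7

Transformed code:
data = 10 != nums
if nums == data:
    data = data - data
nums = log(nums // nums)
parts = [26 for delta in weight]
weight = emit(29 // 12)
data = data + parts
data = parts[3] - nums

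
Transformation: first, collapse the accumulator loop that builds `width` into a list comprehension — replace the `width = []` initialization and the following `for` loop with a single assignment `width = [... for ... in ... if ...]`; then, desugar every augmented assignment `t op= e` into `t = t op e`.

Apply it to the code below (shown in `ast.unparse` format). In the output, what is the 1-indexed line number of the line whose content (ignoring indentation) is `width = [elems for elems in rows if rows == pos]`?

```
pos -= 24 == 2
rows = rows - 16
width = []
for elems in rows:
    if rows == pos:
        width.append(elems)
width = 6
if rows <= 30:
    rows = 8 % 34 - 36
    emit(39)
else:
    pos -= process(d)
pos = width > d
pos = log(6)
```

3

Transformed code:
pos = pos - (24 == 2)
rows = rows - 16
width = [elems for elems in rows if rows == pos]
width = 6
if rows <= 30:
    rows = 8 % 34 - 36
    emit(39)
else:
    pos = pos - process(d)
pos = width > d
pos = log(6)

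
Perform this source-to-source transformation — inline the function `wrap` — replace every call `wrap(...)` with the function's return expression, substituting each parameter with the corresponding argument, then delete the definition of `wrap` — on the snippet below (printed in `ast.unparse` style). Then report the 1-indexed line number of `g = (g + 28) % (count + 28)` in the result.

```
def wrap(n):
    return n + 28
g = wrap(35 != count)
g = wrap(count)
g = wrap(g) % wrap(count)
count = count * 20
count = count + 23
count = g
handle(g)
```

3

Transformed code:
g = (35 != count) + 28
g = count + 28
g = (g + 28) % (count + 28)
count = count * 20
count = count + 23
count = g
handle(g)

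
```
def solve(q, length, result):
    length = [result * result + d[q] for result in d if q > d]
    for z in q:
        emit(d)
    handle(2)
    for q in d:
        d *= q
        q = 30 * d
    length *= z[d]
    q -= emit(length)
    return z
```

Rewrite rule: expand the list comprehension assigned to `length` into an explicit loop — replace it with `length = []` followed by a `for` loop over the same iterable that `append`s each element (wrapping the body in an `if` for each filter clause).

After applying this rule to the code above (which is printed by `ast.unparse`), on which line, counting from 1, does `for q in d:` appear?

Transformed code:
def solve(q, length, result):
    length = []
    for result in d:
        if q > d:
            length.append(result * result + d[q])
    for z in q:
        emit(d)
    handle(2)
    for q in d:
        d *= q
        q = 30 * d
    length *= z[d]
    q -= emit(length)
    return z

9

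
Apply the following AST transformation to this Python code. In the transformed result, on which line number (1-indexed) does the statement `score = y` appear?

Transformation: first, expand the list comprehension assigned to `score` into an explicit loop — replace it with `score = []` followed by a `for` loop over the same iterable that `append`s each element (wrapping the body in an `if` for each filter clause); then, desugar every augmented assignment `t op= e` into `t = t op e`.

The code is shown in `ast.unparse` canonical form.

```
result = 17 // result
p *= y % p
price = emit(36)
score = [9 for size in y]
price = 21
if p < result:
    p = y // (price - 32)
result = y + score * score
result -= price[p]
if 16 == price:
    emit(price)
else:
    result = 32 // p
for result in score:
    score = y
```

17

Transformed code:
result = 17 // result
p = p * (y % p)
price = emit(36)
score = []
for size in y:
    score.append(9)
price = 21
if p < result:
    p = y // (price - 32)
result = y + score * score
result = result - price[p]
if 16 == price:
    emit(price)
else:
    result = 32 // p
for result in score:
    score = y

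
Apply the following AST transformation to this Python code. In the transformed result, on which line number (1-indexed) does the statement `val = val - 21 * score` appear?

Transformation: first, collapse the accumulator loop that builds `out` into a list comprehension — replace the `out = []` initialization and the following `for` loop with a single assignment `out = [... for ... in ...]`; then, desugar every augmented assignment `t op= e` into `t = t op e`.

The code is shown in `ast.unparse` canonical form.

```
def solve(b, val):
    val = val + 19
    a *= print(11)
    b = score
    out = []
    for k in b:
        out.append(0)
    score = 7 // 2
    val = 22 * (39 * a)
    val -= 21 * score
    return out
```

Transformed code:
def solve(b, val):
    val = val + 19
    a = a * print(11)
    b = score
    out = [0 for k in b]
    score = 7 // 2
    val = 22 * (39 * a)
    val = val - 21 * score
    return out

8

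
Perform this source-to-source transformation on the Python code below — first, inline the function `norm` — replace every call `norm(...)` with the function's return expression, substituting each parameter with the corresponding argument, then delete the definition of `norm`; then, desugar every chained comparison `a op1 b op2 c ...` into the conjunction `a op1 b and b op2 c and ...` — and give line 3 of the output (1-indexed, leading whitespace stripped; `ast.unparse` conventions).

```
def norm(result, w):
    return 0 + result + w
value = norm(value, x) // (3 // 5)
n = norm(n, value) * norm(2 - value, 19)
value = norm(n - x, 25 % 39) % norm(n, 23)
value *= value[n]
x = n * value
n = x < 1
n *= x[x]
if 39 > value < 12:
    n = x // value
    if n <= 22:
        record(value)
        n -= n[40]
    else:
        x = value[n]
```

value = (0 + (n - x) + 25 % 39) % (0 + n + 23)

Transformed code:
value = (0 + value + x) // (3 // 5)
n = (0 + n + value) * (0 + (2 - value) + 19)
value = (0 + (n - x) + 25 % 39) % (0 + n + 23)
value *= value[n]
x = n * value
n = x < 1
n *= x[x]
if 39 > value and value < 12:
    n = x // value
    if n <= 22:
        record(value)
        n -= n[40]
    else:
        x = value[n]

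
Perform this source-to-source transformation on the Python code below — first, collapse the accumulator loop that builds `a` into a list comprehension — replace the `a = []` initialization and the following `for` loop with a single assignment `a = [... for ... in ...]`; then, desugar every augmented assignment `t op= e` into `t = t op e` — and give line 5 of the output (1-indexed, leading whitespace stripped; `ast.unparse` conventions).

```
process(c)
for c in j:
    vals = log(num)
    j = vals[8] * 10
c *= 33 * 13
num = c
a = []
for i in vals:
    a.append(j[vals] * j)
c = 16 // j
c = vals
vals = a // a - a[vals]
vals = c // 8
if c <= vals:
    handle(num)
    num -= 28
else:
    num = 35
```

Transformed code:
process(c)
for c in j:
    vals = log(num)
    j = vals[8] * 10
c = c * (33 * 13)
num = c
a = [j[vals] * j for i in vals]
c = 16 // j
c = vals
vals = a // a - a[vals]
vals = c // 8
if c <= vals:
    handle(num)
    num = num - 28
else:
    num = 35

c = c * (33 * 13)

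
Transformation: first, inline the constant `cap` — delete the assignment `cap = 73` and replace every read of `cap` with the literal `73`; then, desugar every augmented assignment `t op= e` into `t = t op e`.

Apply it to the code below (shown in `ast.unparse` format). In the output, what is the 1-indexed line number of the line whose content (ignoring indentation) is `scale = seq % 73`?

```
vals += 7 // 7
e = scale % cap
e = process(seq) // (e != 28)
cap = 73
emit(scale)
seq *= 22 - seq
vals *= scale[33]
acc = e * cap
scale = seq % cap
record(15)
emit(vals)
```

Transformed code:
vals = vals + 7 // 7
e = scale % 73
e = process(seq) // (e != 28)
emit(scale)
seq = seq * (22 - seq)
vals = vals * scale[33]
acc = e * 73
scale = seq % 73
record(15)
emit(vals)

8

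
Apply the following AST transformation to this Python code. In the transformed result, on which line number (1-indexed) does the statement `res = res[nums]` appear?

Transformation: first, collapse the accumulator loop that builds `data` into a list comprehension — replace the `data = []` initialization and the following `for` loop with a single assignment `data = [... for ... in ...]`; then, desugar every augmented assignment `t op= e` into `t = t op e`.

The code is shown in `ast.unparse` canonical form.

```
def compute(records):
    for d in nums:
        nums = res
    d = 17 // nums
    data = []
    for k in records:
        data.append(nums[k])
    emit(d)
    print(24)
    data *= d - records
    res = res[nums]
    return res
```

9

Transformed code:
def compute(records):
    for d in nums:
        nums = res
    d = 17 // nums
    data = [nums[k] for k in records]
    emit(d)
    print(24)
    data = data * (d - records)
    res = res[nums]
    return res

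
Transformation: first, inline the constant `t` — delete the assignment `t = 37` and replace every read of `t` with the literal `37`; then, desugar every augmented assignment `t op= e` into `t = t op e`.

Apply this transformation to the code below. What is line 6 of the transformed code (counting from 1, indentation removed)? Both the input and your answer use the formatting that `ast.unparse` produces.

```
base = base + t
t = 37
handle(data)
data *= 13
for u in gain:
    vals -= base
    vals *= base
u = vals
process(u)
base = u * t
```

vals = vals * base

Transformed code:
base = base + 37
handle(data)
data = data * 13
for u in gain:
    vals = vals - base
    vals = vals * base
u = vals
process(u)
base = u * 37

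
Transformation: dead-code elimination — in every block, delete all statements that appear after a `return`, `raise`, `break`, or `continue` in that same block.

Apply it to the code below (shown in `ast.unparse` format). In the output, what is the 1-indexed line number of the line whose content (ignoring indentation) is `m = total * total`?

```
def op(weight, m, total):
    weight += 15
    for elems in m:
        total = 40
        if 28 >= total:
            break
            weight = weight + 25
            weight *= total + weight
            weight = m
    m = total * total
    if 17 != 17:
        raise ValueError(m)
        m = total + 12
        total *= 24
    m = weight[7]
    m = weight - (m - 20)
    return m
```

7

Transformed code:
def op(weight, m, total):
    weight += 15
    for elems in m:
        total = 40
        if 28 >= total:
            break
    m = total * total
    if 17 != 17:
        raise ValueError(m)
    m = weight[7]
    m = weight - (m - 20)
    return m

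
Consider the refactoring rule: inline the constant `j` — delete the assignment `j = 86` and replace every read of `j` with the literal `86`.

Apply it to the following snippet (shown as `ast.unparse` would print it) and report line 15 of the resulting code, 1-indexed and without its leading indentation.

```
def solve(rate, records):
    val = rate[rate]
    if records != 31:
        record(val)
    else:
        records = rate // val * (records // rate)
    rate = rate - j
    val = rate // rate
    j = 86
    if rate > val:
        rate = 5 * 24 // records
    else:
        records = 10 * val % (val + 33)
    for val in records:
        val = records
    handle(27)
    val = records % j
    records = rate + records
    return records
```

handle(27)

Transformed code:
def solve(rate, records):
    val = rate[rate]
    if records != 31:
        record(val)
    else:
        records = rate // val * (records // rate)
    rate = rate - 86
    val = rate // rate
    if rate > val:
        rate = 5 * 24 // records
    else:
        records = 10 * val % (val + 33)
    for val in records:
        val = records
    handle(27)
    val = records % 86
    records = rate + records
    return records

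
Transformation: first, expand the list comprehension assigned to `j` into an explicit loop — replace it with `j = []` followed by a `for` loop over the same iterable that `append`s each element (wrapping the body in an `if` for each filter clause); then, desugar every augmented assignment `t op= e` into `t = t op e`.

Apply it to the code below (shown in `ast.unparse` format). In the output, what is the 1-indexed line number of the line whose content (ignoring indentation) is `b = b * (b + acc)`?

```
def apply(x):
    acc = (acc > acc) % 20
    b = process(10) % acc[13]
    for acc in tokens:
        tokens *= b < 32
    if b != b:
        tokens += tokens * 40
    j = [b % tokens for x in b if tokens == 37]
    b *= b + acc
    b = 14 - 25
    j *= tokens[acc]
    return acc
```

Transformed code:
def apply(x):
    acc = (acc > acc) % 20
    b = process(10) % acc[13]
    for acc in tokens:
        tokens = tokens * (b < 32)
    if b != b:
        tokens = tokens + tokens * 40
    j = []
    for x in b:
        if tokens == 37:
            j.append(b % tokens)
    b = b * (b + acc)
    b = 14 - 25
    j = j * tokens[acc]
    return acc

12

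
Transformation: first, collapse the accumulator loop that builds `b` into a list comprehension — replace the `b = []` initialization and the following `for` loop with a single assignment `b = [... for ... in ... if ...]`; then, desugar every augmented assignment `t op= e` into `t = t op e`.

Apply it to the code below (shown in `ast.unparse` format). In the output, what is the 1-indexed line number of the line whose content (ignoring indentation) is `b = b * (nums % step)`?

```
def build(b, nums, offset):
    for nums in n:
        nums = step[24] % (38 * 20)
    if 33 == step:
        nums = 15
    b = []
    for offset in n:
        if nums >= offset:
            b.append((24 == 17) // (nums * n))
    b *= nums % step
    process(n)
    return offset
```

7

Transformed code:
def build(b, nums, offset):
    for nums in n:
        nums = step[24] % (38 * 20)
    if 33 == step:
        nums = 15
    b = [(24 == 17) // (nums * n) for offset in n if nums >= offset]
    b = b * (nums % step)
    process(n)
    return offset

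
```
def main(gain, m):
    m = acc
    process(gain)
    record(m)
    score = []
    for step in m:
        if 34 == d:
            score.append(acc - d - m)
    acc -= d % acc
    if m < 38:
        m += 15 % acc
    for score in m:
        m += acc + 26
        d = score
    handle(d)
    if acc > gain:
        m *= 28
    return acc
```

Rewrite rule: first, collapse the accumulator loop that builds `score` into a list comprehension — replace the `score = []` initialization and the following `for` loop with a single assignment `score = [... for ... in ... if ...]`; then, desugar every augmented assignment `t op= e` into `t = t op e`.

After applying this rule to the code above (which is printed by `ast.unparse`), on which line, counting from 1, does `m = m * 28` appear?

14

Transformed code:
def main(gain, m):
    m = acc
    process(gain)
    record(m)
    score = [acc - d - m for step in m if 34 == d]
    acc = acc - d % acc
    if m < 38:
        m = m + 15 % acc
    for score in m:
        m = m + (acc + 26)
        d = score
    handle(d)
    if acc > gain:
        m = m * 28
    return acc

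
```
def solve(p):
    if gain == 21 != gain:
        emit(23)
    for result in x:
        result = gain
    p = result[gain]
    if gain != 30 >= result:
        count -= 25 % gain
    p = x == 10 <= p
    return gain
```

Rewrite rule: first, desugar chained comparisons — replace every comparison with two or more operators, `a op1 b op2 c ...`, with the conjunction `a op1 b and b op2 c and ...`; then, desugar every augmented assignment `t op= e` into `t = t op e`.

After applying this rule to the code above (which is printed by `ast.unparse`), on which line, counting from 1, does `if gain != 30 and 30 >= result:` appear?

7

Transformed code:
def solve(p):
    if gain == 21 and 21 != gain:
        emit(23)
    for result in x:
        result = gain
    p = result[gain]
    if gain != 30 and 30 >= result:
        count = count - 25 % gain
    p = x == 10 and 10 <= p
    return gain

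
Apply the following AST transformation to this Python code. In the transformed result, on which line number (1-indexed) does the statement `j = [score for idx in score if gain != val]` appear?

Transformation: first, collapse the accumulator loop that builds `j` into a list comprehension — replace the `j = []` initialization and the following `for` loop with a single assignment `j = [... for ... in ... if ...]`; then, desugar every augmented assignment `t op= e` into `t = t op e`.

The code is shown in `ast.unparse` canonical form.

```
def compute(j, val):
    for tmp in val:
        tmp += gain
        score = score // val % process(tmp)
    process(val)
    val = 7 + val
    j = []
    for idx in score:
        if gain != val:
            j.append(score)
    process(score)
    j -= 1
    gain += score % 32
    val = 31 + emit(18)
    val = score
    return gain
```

7

Transformed code:
def compute(j, val):
    for tmp in val:
        tmp = tmp + gain
        score = score // val % process(tmp)
    process(val)
    val = 7 + val
    j = [score for idx in score if gain != val]
    process(score)
    j = j - 1
    gain = gain + score % 32
    val = 31 + emit(18)
    val = score
    return gain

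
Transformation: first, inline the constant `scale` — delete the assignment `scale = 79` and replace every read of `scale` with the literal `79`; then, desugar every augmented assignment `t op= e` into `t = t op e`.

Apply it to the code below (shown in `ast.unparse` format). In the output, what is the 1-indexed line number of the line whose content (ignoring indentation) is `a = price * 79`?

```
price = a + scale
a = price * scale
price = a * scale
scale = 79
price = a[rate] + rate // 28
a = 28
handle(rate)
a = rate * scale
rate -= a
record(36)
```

Transformed code:
price = a + 79
a = price * 79
price = a * 79
price = a[rate] + rate // 28
a = 28
handle(rate)
a = rate * 79
rate = rate - a
record(36)

2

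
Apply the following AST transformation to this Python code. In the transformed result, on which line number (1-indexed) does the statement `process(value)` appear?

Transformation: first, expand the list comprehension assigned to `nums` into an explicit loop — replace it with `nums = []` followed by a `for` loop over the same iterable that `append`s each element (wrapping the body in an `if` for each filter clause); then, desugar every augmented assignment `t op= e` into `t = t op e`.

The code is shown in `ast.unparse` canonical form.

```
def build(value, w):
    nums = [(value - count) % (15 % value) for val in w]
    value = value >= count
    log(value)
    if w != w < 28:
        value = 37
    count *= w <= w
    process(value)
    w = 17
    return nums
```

Transformed code:
def build(value, w):
    nums = []
    for val in w:
        nums.append((value - count) % (15 % value))
    value = value >= count
    log(value)
    if w != w < 28:
        value = 37
    count = count * (w <= w)
    process(value)
    w = 17
    return nums

10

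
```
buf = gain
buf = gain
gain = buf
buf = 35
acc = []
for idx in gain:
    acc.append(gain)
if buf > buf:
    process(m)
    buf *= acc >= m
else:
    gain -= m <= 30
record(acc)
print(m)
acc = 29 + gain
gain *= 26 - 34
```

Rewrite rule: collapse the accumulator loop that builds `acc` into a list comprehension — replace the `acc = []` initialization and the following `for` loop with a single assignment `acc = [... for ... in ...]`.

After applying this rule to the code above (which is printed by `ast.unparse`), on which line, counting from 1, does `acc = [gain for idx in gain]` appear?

Transformed code:
buf = gain
buf = gain
gain = buf
buf = 35
acc = [gain for idx in gain]
if buf > buf:
    process(m)
    buf *= acc >= m
else:
    gain -= m <= 30
record(acc)
print(m)
acc = 29 + gain
gain *= 26 - 34

5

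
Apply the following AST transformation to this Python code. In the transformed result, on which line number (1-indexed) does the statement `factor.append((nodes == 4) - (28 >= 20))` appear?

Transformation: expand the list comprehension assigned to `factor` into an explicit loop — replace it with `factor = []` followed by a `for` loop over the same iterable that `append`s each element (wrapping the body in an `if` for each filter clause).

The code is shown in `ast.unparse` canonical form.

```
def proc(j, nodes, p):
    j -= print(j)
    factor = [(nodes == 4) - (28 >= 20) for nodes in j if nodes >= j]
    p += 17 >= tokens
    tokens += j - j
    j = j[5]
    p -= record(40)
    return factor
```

Transformed code:
def proc(j, nodes, p):
    j -= print(j)
    factor = []
    for nodes in j:
        if nodes >= j:
            factor.append((nodes == 4) - (28 >= 20))
    p += 17 >= tokens
    tokens += j - j
    j = j[5]
    p -= record(40)
    return factor

6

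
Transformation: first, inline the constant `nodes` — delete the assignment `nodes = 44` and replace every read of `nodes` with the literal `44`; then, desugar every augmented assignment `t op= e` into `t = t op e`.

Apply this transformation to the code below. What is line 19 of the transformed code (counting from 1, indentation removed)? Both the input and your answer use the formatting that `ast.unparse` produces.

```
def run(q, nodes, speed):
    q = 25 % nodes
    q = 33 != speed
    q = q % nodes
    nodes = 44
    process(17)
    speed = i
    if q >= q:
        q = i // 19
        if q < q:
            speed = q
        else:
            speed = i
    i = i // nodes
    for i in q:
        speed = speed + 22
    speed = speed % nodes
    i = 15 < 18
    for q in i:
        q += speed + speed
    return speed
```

Transformed code:
def run(q, nodes, speed):
    q = 25 % 44
    q = 33 != speed
    q = q % 44
    process(17)
    speed = i
    if q >= q:
        q = i // 19
        if q < q:
            speed = q
        else:
            speed = i
    i = i // 44
    for i in q:
        speed = speed + 22
    speed = speed % 44
    i = 15 < 18
    for q in i:
        q = q + (speed + speed)
    return speed

q = q + (speed + speed)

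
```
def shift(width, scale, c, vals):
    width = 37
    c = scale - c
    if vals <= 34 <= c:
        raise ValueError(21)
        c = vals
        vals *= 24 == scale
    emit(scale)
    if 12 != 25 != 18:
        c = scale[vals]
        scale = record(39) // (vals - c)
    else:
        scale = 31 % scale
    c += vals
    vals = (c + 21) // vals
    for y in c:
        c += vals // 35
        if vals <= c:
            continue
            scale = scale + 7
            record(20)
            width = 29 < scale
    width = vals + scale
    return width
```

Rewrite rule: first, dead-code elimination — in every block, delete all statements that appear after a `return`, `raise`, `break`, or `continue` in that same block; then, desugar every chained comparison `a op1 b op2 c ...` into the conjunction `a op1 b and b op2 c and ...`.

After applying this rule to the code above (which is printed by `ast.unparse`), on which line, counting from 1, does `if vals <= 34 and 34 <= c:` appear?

4

Transformed code:
def shift(width, scale, c, vals):
    width = 37
    c = scale - c
    if vals <= 34 and 34 <= c:
        raise ValueError(21)
    emit(scale)
    if 12 != 25 and 25 != 18:
        c = scale[vals]
        scale = record(39) // (vals - c)
    else:
        scale = 31 % scale
    c += vals
    vals = (c + 21) // vals
    for y in c:
        c += vals // 35
        if vals <= c:
            continue
    width = vals + scale
    return width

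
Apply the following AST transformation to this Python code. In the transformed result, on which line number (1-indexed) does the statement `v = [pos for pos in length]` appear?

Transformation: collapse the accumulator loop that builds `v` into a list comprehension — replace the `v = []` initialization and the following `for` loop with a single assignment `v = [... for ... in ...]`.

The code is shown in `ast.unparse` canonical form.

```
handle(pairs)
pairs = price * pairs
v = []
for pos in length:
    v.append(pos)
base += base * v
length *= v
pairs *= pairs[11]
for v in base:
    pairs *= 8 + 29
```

3

Transformed code:
handle(pairs)
pairs = price * pairs
v = [pos for pos in length]
base += base * v
length *= v
pairs *= pairs[11]
for v in base:
    pairs *= 8 + 29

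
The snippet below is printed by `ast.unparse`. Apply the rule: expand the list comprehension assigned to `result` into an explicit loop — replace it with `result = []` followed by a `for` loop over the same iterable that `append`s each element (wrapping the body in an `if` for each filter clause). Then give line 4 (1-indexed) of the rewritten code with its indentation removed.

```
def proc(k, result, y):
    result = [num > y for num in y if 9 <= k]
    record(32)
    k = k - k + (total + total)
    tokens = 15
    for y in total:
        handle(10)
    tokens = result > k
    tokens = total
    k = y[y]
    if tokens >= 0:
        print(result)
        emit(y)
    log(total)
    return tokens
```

Transformed code:
def proc(k, result, y):
    result = []
    for num in y:
        if 9 <= k:
            result.append(num > y)
    record(32)
    k = k - k + (total + total)
    tokens = 15
    for y in total:
        handle(10)
    tokens = result > k
    tokens = total
    k = y[y]
    if tokens >= 0:
        print(result)
        emit(y)
    log(total)
    return tokens

if 9 <= k:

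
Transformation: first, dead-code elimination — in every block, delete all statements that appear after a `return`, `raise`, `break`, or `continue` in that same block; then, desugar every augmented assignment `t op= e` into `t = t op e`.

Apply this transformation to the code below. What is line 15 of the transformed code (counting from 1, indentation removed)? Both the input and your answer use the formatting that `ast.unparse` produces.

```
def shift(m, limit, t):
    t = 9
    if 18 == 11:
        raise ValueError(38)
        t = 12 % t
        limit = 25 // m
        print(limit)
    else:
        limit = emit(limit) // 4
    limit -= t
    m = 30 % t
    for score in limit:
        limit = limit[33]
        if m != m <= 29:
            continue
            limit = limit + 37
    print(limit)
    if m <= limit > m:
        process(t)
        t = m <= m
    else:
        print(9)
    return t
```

Transformed code:
def shift(m, limit, t):
    t = 9
    if 18 == 11:
        raise ValueError(38)
    else:
        limit = emit(limit) // 4
    limit = limit - t
    m = 30 % t
    for score in limit:
        limit = limit[33]
        if m != m <= 29:
            continue
    print(limit)
    if m <= limit > m:
        process(t)
        t = m <= m
    else:
        print(9)
    return t

process(t)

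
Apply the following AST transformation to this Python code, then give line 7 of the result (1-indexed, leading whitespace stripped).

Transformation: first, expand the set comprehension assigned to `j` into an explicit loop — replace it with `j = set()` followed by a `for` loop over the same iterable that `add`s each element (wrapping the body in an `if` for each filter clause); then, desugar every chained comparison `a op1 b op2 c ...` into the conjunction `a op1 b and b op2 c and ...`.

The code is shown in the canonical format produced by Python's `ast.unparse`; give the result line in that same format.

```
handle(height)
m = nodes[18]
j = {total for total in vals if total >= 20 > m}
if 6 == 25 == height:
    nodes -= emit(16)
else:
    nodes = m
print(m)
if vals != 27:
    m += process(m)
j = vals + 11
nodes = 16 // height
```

Transformed code:
handle(height)
m = nodes[18]
j = set()
for total in vals:
    if total >= 20 and 20 > m:
        j.add(total)
if 6 == 25 and 25 == height:
    nodes -= emit(16)
else:
    nodes = m
print(m)
if vals != 27:
    m += process(m)
j = vals + 11
nodes = 16 // height

if 6 == 25 and 25 == height:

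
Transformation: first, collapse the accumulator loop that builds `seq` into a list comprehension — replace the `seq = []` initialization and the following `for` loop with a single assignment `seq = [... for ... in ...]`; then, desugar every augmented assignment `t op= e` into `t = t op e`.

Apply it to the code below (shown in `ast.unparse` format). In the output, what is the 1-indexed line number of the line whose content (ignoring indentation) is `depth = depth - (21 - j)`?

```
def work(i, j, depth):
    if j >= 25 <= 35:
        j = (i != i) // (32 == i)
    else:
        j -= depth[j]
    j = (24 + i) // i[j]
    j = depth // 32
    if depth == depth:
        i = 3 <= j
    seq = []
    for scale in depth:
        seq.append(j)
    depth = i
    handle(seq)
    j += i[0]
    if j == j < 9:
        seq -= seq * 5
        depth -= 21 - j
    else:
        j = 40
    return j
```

16

Transformed code:
def work(i, j, depth):
    if j >= 25 <= 35:
        j = (i != i) // (32 == i)
    else:
        j = j - depth[j]
    j = (24 + i) // i[j]
    j = depth // 32
    if depth == depth:
        i = 3 <= j
    seq = [j for scale in depth]
    depth = i
    handle(seq)
    j = j + i[0]
    if j == j < 9:
        seq = seq - seq * 5
        depth = depth - (21 - j)
    else:
        j = 40
    return j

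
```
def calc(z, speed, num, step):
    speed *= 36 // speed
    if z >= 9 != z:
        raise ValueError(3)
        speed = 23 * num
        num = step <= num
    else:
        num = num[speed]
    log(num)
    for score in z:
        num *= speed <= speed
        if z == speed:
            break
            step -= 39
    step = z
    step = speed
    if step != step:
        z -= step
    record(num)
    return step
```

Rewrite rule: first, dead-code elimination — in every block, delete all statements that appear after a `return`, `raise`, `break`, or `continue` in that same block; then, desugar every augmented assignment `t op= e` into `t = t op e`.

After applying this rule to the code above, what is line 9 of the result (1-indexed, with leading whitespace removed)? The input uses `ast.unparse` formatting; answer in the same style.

num = num * (speed <= speed)

Transformed code:
def calc(z, speed, num, step):
    speed = speed * (36 // speed)
    if z >= 9 != z:
        raise ValueError(3)
    else:
        num = num[speed]
    log(num)
    for score in z:
        num = num * (speed <= speed)
        if z == speed:
            break
    step = z
    step = speed
    if step != step:
        z = z - step
    record(num)
    return step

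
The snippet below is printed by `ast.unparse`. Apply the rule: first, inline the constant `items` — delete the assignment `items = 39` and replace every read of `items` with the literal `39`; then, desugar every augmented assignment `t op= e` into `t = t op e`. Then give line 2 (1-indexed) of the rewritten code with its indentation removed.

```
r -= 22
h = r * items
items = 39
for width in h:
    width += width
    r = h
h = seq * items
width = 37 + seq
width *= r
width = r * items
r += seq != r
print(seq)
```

h = r * 39

Transformed code:
r = r - 22
h = r * 39
for width in h:
    width = width + width
    r = h
h = seq * 39
width = 37 + seq
width = width * r
width = r * 39
r = r + (seq != r)
print(seq)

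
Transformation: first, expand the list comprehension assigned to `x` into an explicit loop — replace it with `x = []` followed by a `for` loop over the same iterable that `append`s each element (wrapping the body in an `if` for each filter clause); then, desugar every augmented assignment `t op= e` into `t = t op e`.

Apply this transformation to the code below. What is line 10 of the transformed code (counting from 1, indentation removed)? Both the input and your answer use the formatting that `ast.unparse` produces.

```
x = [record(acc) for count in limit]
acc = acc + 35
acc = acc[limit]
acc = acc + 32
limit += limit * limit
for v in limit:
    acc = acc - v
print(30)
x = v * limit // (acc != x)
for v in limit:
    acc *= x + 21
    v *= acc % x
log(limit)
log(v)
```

print(30)

Transformed code:
x = []
for count in limit:
    x.append(record(acc))
acc = acc + 35
acc = acc[limit]
acc = acc + 32
limit = limit + limit * limit
for v in limit:
    acc = acc - v
print(30)
x = v * limit // (acc != x)
for v in limit:
    acc = acc * (x + 21)
    v = v * (acc % x)
log(limit)
log(v)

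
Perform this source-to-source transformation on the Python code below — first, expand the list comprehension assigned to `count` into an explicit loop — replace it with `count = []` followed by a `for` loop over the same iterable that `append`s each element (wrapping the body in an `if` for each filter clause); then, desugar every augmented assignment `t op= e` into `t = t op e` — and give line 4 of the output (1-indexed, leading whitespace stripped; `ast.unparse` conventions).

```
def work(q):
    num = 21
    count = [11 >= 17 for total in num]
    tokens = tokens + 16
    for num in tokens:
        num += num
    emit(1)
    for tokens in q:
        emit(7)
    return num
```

Transformed code:
def work(q):
    num = 21
    count = []
    for total in num:
        count.append(11 >= 17)
    tokens = tokens + 16
    for num in tokens:
        num = num + num
    emit(1)
    for tokens in q:
        emit(7)
    return num

for total in num:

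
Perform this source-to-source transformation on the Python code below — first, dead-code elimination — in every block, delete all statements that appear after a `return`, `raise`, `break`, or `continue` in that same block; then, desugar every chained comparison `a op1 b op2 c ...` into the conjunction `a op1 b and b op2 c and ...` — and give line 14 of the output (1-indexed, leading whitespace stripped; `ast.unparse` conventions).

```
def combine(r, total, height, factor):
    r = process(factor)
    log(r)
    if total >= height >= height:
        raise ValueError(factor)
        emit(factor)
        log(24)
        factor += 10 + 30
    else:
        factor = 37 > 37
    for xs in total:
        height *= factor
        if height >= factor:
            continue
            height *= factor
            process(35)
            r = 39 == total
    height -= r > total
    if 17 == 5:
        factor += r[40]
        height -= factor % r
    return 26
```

Transformed code:
def combine(r, total, height, factor):
    r = process(factor)
    log(r)
    if total >= height and height >= height:
        raise ValueError(factor)
    else:
        factor = 37 > 37
    for xs in total:
        height *= factor
        if height >= factor:
            continue
    height -= r > total
    if 17 == 5:
        factor += r[40]
        height -= factor % r
    return 26

factor += r[40]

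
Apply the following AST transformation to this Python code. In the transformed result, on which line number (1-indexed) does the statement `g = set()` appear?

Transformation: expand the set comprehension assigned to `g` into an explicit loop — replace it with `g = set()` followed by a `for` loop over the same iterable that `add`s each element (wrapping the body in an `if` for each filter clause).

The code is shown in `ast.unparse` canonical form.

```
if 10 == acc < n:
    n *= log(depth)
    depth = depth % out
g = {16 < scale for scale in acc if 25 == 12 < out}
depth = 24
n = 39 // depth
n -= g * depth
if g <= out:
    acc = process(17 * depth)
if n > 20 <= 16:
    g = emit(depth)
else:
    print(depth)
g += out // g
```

4

Transformed code:
if 10 == acc < n:
    n *= log(depth)
    depth = depth % out
g = set()
for scale in acc:
    if 25 == 12 < out:
        g.add(16 < scale)
depth = 24
n = 39 // depth
n -= g * depth
if g <= out:
    acc = process(17 * depth)
if n > 20 <= 16:
    g = emit(depth)
else:
    print(depth)
g += out // g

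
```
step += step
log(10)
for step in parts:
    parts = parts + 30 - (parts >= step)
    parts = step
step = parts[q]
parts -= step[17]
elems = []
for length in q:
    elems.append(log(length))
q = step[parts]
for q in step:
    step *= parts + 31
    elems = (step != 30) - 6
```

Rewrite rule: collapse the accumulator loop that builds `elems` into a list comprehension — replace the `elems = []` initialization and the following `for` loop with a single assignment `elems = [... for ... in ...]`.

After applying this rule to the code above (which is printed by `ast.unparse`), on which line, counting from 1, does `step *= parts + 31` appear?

Transformed code:
step += step
log(10)
for step in parts:
    parts = parts + 30 - (parts >= step)
    parts = step
step = parts[q]
parts -= step[17]
elems = [log(length) for length in q]
q = step[parts]
for q in step:
    step *= parts + 31
    elems = (step != 30) - 6

11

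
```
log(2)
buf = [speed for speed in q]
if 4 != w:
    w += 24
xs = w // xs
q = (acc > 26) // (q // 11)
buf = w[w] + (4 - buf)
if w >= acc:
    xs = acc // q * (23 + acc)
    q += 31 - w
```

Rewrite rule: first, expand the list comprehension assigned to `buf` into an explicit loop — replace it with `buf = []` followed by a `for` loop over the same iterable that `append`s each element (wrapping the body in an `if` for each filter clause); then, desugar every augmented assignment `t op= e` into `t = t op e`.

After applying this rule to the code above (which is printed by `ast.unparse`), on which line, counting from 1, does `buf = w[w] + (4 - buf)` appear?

9

Transformed code:
log(2)
buf = []
for speed in q:
    buf.append(speed)
if 4 != w:
    w = w + 24
xs = w // xs
q = (acc > 26) // (q // 11)
buf = w[w] + (4 - buf)
if w >= acc:
    xs = acc // q * (23 + acc)
    q = q + (31 - w)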